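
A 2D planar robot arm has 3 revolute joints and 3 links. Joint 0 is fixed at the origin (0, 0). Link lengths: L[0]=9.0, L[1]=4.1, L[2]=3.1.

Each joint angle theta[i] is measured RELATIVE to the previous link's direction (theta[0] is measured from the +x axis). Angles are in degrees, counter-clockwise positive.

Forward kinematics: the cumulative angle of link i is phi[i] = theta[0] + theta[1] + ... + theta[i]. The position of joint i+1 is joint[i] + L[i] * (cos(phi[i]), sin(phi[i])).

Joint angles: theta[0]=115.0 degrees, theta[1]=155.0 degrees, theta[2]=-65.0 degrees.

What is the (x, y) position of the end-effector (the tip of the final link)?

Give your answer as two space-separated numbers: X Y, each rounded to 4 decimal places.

joint[0] = (0.0000, 0.0000)  (base)
link 0: phi[0] = 115 = 115 deg
  cos(115 deg) = -0.4226, sin(115 deg) = 0.9063
  joint[1] = (0.0000, 0.0000) + 9 * (-0.4226, 0.9063) = (0.0000 + -3.8036, 0.0000 + 8.1568) = (-3.8036, 8.1568)
link 1: phi[1] = 115 + 155 = 270 deg
  cos(270 deg) = -0.0000, sin(270 deg) = -1.0000
  joint[2] = (-3.8036, 8.1568) + 4.1 * (-0.0000, -1.0000) = (-3.8036 + -0.0000, 8.1568 + -4.1000) = (-3.8036, 4.0568)
link 2: phi[2] = 115 + 155 + -65 = 205 deg
  cos(205 deg) = -0.9063, sin(205 deg) = -0.4226
  joint[3] = (-3.8036, 4.0568) + 3.1 * (-0.9063, -0.4226) = (-3.8036 + -2.8096, 4.0568 + -1.3101) = (-6.6131, 2.7467)
End effector: (-6.6131, 2.7467)

Answer: -6.6131 2.7467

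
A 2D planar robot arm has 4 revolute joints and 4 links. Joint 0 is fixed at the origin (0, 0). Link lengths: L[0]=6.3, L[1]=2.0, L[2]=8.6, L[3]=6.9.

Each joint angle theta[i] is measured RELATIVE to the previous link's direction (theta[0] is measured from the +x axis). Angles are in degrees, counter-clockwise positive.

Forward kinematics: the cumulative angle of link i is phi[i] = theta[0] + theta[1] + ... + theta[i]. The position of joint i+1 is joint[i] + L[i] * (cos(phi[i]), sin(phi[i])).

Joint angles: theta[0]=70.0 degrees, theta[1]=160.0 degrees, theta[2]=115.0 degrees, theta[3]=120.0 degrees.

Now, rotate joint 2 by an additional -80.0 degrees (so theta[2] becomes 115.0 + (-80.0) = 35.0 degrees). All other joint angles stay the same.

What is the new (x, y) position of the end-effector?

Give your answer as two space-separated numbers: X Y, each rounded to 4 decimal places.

joint[0] = (0.0000, 0.0000)  (base)
link 0: phi[0] = 70 = 70 deg
  cos(70 deg) = 0.3420, sin(70 deg) = 0.9397
  joint[1] = (0.0000, 0.0000) + 6.3 * (0.3420, 0.9397) = (0.0000 + 2.1547, 0.0000 + 5.9201) = (2.1547, 5.9201)
link 1: phi[1] = 70 + 160 = 230 deg
  cos(230 deg) = -0.6428, sin(230 deg) = -0.7660
  joint[2] = (2.1547, 5.9201) + 2 * (-0.6428, -0.7660) = (2.1547 + -1.2856, 5.9201 + -1.5321) = (0.8692, 4.3880)
link 2: phi[2] = 70 + 160 + 35 = 265 deg
  cos(265 deg) = -0.0872, sin(265 deg) = -0.9962
  joint[3] = (0.8692, 4.3880) + 8.6 * (-0.0872, -0.9962) = (0.8692 + -0.7495, 4.3880 + -8.5673) = (0.1196, -4.1793)
link 3: phi[3] = 70 + 160 + 35 + 120 = 385 deg
  cos(385 deg) = 0.9063, sin(385 deg) = 0.4226
  joint[4] = (0.1196, -4.1793) + 6.9 * (0.9063, 0.4226) = (0.1196 + 6.2535, -4.1793 + 2.9161) = (6.3731, -1.2632)
End effector: (6.3731, -1.2632)

Answer: 6.3731 -1.2632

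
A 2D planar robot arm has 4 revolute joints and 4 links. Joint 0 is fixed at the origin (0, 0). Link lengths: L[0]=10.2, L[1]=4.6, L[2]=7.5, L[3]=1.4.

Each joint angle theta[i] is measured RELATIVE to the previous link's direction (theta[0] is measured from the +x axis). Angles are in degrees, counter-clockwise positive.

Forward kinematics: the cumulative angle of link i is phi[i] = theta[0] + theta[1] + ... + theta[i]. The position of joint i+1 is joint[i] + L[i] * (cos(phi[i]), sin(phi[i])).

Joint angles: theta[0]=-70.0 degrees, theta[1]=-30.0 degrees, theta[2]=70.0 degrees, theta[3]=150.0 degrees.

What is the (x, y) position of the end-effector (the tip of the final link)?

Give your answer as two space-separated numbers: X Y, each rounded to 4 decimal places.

Answer: 8.4850 -16.6525

Derivation:
joint[0] = (0.0000, 0.0000)  (base)
link 0: phi[0] = -70 = -70 deg
  cos(-70 deg) = 0.3420, sin(-70 deg) = -0.9397
  joint[1] = (0.0000, 0.0000) + 10.2 * (0.3420, -0.9397) = (0.0000 + 3.4886, 0.0000 + -9.5849) = (3.4886, -9.5849)
link 1: phi[1] = -70 + -30 = -100 deg
  cos(-100 deg) = -0.1736, sin(-100 deg) = -0.9848
  joint[2] = (3.4886, -9.5849) + 4.6 * (-0.1736, -0.9848) = (3.4886 + -0.7988, -9.5849 + -4.5301) = (2.6898, -14.1150)
link 2: phi[2] = -70 + -30 + 70 = -30 deg
  cos(-30 deg) = 0.8660, sin(-30 deg) = -0.5000
  joint[3] = (2.6898, -14.1150) + 7.5 * (0.8660, -0.5000) = (2.6898 + 6.4952, -14.1150 + -3.7500) = (9.1850, -17.8650)
link 3: phi[3] = -70 + -30 + 70 + 150 = 120 deg
  cos(120 deg) = -0.5000, sin(120 deg) = 0.8660
  joint[4] = (9.1850, -17.8650) + 1.4 * (-0.5000, 0.8660) = (9.1850 + -0.7000, -17.8650 + 1.2124) = (8.4850, -16.6525)
End effector: (8.4850, -16.6525)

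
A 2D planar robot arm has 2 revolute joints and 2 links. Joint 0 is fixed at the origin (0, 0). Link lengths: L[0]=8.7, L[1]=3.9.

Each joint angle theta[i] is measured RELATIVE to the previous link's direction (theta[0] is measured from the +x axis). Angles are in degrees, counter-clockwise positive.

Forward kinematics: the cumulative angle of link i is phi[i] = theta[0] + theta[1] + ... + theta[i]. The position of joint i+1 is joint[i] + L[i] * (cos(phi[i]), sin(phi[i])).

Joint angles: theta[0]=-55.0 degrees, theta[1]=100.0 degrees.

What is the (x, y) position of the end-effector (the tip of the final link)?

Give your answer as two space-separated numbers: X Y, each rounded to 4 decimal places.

Answer: 7.7478 -4.3689

Derivation:
joint[0] = (0.0000, 0.0000)  (base)
link 0: phi[0] = -55 = -55 deg
  cos(-55 deg) = 0.5736, sin(-55 deg) = -0.8192
  joint[1] = (0.0000, 0.0000) + 8.7 * (0.5736, -0.8192) = (0.0000 + 4.9901, 0.0000 + -7.1266) = (4.9901, -7.1266)
link 1: phi[1] = -55 + 100 = 45 deg
  cos(45 deg) = 0.7071, sin(45 deg) = 0.7071
  joint[2] = (4.9901, -7.1266) + 3.9 * (0.7071, 0.7071) = (4.9901 + 2.7577, -7.1266 + 2.7577) = (7.7478, -4.3689)
End effector: (7.7478, -4.3689)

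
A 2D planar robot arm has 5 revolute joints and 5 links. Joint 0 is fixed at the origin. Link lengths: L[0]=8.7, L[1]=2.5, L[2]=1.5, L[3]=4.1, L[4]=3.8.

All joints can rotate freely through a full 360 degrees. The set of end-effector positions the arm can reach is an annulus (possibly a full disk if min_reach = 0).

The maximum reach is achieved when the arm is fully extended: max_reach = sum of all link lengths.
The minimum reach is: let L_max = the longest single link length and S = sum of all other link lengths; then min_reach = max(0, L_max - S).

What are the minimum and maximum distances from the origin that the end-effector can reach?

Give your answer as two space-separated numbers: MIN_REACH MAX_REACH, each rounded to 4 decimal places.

Answer: 0.0000 20.6000

Derivation:
Link lengths: [8.7, 2.5, 1.5, 4.1, 3.8]
max_reach = 8.7 + 2.5 + 1.5 + 4.1 + 3.8 = 20.6
L_max = max([8.7, 2.5, 1.5, 4.1, 3.8]) = 8.7
S (sum of others) = 20.6 - 8.7 = 11.9
min_reach = max(0, 8.7 - 11.9) = max(0, -3.2) = 0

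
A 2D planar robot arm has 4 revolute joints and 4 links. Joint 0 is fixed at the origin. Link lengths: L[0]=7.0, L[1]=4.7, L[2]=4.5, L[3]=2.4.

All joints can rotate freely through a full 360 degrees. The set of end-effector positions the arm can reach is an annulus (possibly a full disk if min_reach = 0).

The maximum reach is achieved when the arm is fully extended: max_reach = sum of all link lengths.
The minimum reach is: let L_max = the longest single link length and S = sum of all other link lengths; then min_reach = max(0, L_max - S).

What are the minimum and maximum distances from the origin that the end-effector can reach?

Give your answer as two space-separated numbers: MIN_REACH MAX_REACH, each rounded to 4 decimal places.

Answer: 0.0000 18.6000

Derivation:
Link lengths: [7.0, 4.7, 4.5, 2.4]
max_reach = 7 + 4.7 + 4.5 + 2.4 = 18.6
L_max = max([7.0, 4.7, 4.5, 2.4]) = 7
S (sum of others) = 18.6 - 7 = 11.6
min_reach = max(0, 7 - 11.6) = max(0, -4.6) = 0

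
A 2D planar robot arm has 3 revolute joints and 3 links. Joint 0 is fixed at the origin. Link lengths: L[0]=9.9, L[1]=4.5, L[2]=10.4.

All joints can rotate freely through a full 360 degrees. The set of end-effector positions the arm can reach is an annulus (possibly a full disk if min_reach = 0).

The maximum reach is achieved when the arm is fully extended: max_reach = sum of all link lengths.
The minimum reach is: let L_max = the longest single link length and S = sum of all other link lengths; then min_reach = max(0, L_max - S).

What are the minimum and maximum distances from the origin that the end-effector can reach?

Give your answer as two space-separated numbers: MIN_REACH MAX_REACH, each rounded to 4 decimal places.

Link lengths: [9.9, 4.5, 10.4]
max_reach = 9.9 + 4.5 + 10.4 = 24.8
L_max = max([9.9, 4.5, 10.4]) = 10.4
S (sum of others) = 24.8 - 10.4 = 14.4
min_reach = max(0, 10.4 - 14.4) = max(0, -4) = 0

Answer: 0.0000 24.8000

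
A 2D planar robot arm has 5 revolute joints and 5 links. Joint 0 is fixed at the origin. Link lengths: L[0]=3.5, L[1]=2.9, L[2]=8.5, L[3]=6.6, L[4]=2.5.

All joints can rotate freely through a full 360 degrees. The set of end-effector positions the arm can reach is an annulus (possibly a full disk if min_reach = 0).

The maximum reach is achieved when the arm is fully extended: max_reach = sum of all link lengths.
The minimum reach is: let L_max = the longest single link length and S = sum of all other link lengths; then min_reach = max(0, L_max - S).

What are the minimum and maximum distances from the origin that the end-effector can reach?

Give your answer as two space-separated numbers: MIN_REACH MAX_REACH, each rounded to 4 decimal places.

Link lengths: [3.5, 2.9, 8.5, 6.6, 2.5]
max_reach = 3.5 + 2.9 + 8.5 + 6.6 + 2.5 = 24
L_max = max([3.5, 2.9, 8.5, 6.6, 2.5]) = 8.5
S (sum of others) = 24 - 8.5 = 15.5
min_reach = max(0, 8.5 - 15.5) = max(0, -7) = 0

Answer: 0.0000 24.0000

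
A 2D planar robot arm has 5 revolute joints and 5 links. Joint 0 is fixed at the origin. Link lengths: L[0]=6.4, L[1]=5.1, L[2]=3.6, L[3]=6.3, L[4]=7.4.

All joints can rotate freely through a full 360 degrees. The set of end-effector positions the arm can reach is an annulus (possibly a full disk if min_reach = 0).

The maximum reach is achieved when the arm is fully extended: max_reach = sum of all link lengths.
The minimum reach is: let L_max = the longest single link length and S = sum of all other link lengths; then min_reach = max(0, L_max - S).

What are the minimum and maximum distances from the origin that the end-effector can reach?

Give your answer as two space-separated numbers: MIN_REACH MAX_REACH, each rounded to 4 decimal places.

Answer: 0.0000 28.8000

Derivation:
Link lengths: [6.4, 5.1, 3.6, 6.3, 7.4]
max_reach = 6.4 + 5.1 + 3.6 + 6.3 + 7.4 = 28.8
L_max = max([6.4, 5.1, 3.6, 6.3, 7.4]) = 7.4
S (sum of others) = 28.8 - 7.4 = 21.4
min_reach = max(0, 7.4 - 21.4) = max(0, -14) = 0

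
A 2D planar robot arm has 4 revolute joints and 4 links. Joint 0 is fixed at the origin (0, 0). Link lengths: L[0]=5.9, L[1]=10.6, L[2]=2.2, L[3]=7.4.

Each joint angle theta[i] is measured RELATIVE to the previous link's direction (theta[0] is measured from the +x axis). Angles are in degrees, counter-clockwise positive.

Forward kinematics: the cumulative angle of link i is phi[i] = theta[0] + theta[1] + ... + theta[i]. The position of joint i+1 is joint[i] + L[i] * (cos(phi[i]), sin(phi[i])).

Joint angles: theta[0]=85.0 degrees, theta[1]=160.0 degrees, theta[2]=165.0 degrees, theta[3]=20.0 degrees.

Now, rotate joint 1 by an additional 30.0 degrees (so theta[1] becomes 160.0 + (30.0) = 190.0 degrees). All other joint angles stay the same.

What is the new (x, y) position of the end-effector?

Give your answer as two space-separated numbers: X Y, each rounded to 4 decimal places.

joint[0] = (0.0000, 0.0000)  (base)
link 0: phi[0] = 85 = 85 deg
  cos(85 deg) = 0.0872, sin(85 deg) = 0.9962
  joint[1] = (0.0000, 0.0000) + 5.9 * (0.0872, 0.9962) = (0.0000 + 0.5142, 0.0000 + 5.8775) = (0.5142, 5.8775)
link 1: phi[1] = 85 + 190 = 275 deg
  cos(275 deg) = 0.0872, sin(275 deg) = -0.9962
  joint[2] = (0.5142, 5.8775) + 10.6 * (0.0872, -0.9962) = (0.5142 + 0.9239, 5.8775 + -10.5597) = (1.4381, -4.6821)
link 2: phi[2] = 85 + 190 + 165 = 440 deg
  cos(440 deg) = 0.1736, sin(440 deg) = 0.9848
  joint[3] = (1.4381, -4.6821) + 2.2 * (0.1736, 0.9848) = (1.4381 + 0.3820, -4.6821 + 2.1666) = (1.8201, -2.5155)
link 3: phi[3] = 85 + 190 + 165 + 20 = 460 deg
  cos(460 deg) = -0.1736, sin(460 deg) = 0.9848
  joint[4] = (1.8201, -2.5155) + 7.4 * (-0.1736, 0.9848) = (1.8201 + -1.2850, -2.5155 + 7.2876) = (0.5351, 4.7720)
End effector: (0.5351, 4.7720)

Answer: 0.5351 4.7720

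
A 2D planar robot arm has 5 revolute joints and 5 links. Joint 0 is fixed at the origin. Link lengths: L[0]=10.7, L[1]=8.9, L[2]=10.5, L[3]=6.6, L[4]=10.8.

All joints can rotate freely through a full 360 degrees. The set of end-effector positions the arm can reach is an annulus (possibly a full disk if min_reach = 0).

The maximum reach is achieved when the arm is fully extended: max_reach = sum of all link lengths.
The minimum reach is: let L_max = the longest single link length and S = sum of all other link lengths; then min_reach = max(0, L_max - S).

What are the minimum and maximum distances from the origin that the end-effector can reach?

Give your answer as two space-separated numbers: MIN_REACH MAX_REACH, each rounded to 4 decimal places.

Link lengths: [10.7, 8.9, 10.5, 6.6, 10.8]
max_reach = 10.7 + 8.9 + 10.5 + 6.6 + 10.8 = 47.5
L_max = max([10.7, 8.9, 10.5, 6.6, 10.8]) = 10.8
S (sum of others) = 47.5 - 10.8 = 36.7
min_reach = max(0, 10.8 - 36.7) = max(0, -25.9) = 0

Answer: 0.0000 47.5000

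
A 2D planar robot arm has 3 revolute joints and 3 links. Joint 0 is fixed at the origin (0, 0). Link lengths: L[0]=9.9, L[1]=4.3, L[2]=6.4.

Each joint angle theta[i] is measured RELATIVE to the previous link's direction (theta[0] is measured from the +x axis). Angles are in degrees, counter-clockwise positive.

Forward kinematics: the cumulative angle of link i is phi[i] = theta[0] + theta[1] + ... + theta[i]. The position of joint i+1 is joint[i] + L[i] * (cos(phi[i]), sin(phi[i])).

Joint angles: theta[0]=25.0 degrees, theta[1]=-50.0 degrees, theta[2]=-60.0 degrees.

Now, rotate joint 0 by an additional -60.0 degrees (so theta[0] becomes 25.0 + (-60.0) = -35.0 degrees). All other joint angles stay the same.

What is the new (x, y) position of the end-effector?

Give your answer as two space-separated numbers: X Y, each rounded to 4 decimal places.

Answer: 3.2418 -13.6329

Derivation:
joint[0] = (0.0000, 0.0000)  (base)
link 0: phi[0] = -35 = -35 deg
  cos(-35 deg) = 0.8192, sin(-35 deg) = -0.5736
  joint[1] = (0.0000, 0.0000) + 9.9 * (0.8192, -0.5736) = (0.0000 + 8.1096, 0.0000 + -5.6784) = (8.1096, -5.6784)
link 1: phi[1] = -35 + -50 = -85 deg
  cos(-85 deg) = 0.0872, sin(-85 deg) = -0.9962
  joint[2] = (8.1096, -5.6784) + 4.3 * (0.0872, -0.9962) = (8.1096 + 0.3748, -5.6784 + -4.2836) = (8.4844, -9.9620)
link 2: phi[2] = -35 + -50 + -60 = -145 deg
  cos(-145 deg) = -0.8192, sin(-145 deg) = -0.5736
  joint[3] = (8.4844, -9.9620) + 6.4 * (-0.8192, -0.5736) = (8.4844 + -5.2426, -9.9620 + -3.6709) = (3.2418, -13.6329)
End effector: (3.2418, -13.6329)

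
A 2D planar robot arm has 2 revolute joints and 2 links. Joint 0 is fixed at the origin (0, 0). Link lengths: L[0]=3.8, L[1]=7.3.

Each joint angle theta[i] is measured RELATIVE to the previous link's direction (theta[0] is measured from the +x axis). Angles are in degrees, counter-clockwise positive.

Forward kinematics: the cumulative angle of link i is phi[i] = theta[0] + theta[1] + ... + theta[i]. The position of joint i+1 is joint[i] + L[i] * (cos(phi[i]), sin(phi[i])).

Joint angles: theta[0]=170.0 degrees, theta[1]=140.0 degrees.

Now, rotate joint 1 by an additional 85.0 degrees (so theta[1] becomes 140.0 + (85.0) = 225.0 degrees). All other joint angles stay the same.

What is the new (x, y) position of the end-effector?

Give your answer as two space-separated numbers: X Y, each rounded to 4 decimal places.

joint[0] = (0.0000, 0.0000)  (base)
link 0: phi[0] = 170 = 170 deg
  cos(170 deg) = -0.9848, sin(170 deg) = 0.1736
  joint[1] = (0.0000, 0.0000) + 3.8 * (-0.9848, 0.1736) = (0.0000 + -3.7423, 0.0000 + 0.6599) = (-3.7423, 0.6599)
link 1: phi[1] = 170 + 225 = 395 deg
  cos(395 deg) = 0.8192, sin(395 deg) = 0.5736
  joint[2] = (-3.7423, 0.6599) + 7.3 * (0.8192, 0.5736) = (-3.7423 + 5.9798, 0.6599 + 4.1871) = (2.2375, 4.8470)
End effector: (2.2375, 4.8470)

Answer: 2.2375 4.8470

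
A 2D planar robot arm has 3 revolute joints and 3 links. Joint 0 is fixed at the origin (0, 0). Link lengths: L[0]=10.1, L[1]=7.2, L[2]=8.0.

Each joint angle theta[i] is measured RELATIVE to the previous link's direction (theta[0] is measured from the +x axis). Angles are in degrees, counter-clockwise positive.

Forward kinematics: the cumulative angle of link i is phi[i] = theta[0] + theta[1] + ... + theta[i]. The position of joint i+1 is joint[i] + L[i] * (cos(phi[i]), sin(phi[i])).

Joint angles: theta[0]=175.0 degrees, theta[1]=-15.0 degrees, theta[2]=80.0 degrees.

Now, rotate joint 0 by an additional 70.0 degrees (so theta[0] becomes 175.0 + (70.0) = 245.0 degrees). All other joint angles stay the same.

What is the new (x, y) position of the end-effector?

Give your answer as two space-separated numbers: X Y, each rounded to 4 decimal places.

joint[0] = (0.0000, 0.0000)  (base)
link 0: phi[0] = 245 = 245 deg
  cos(245 deg) = -0.4226, sin(245 deg) = -0.9063
  joint[1] = (0.0000, 0.0000) + 10.1 * (-0.4226, -0.9063) = (0.0000 + -4.2684, 0.0000 + -9.1537) = (-4.2684, -9.1537)
link 1: phi[1] = 245 + -15 = 230 deg
  cos(230 deg) = -0.6428, sin(230 deg) = -0.7660
  joint[2] = (-4.2684, -9.1537) + 7.2 * (-0.6428, -0.7660) = (-4.2684 + -4.6281, -9.1537 + -5.5155) = (-8.8965, -14.6692)
link 2: phi[2] = 245 + -15 + 80 = 310 deg
  cos(310 deg) = 0.6428, sin(310 deg) = -0.7660
  joint[3] = (-8.8965, -14.6692) + 8 * (0.6428, -0.7660) = (-8.8965 + 5.1423, -14.6692 + -6.1284) = (-3.7542, -20.7976)
End effector: (-3.7542, -20.7976)

Answer: -3.7542 -20.7976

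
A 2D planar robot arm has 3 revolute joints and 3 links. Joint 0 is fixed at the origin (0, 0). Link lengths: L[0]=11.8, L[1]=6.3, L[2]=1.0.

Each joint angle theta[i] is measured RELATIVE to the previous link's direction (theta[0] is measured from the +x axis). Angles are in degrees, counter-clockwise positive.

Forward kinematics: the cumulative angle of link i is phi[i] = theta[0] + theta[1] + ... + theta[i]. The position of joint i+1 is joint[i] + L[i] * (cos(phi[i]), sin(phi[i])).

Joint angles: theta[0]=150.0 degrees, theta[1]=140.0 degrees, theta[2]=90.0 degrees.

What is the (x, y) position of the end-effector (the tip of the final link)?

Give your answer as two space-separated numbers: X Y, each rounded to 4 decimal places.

joint[0] = (0.0000, 0.0000)  (base)
link 0: phi[0] = 150 = 150 deg
  cos(150 deg) = -0.8660, sin(150 deg) = 0.5000
  joint[1] = (0.0000, 0.0000) + 11.8 * (-0.8660, 0.5000) = (0.0000 + -10.2191, 0.0000 + 5.9000) = (-10.2191, 5.9000)
link 1: phi[1] = 150 + 140 = 290 deg
  cos(290 deg) = 0.3420, sin(290 deg) = -0.9397
  joint[2] = (-10.2191, 5.9000) + 6.3 * (0.3420, -0.9397) = (-10.2191 + 2.1547, 5.9000 + -5.9201) = (-8.0644, -0.0201)
link 2: phi[2] = 150 + 140 + 90 = 380 deg
  cos(380 deg) = 0.9397, sin(380 deg) = 0.3420
  joint[3] = (-8.0644, -0.0201) + 1 * (0.9397, 0.3420) = (-8.0644 + 0.9397, -0.0201 + 0.3420) = (-7.1247, 0.3220)
End effector: (-7.1247, 0.3220)

Answer: -7.1247 0.3220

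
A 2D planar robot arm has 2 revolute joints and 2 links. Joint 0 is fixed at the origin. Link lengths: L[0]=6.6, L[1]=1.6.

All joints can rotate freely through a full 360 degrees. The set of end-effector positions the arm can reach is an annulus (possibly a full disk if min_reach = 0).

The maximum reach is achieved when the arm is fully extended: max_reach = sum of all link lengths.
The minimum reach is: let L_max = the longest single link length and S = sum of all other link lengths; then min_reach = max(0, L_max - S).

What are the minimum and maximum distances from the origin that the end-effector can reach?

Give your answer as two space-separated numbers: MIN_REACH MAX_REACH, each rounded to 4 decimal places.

Link lengths: [6.6, 1.6]
max_reach = 6.6 + 1.6 = 8.2
L_max = max([6.6, 1.6]) = 6.6
S (sum of others) = 8.2 - 6.6 = 1.6
min_reach = max(0, 6.6 - 1.6) = max(0, 5) = 5

Answer: 5.0000 8.2000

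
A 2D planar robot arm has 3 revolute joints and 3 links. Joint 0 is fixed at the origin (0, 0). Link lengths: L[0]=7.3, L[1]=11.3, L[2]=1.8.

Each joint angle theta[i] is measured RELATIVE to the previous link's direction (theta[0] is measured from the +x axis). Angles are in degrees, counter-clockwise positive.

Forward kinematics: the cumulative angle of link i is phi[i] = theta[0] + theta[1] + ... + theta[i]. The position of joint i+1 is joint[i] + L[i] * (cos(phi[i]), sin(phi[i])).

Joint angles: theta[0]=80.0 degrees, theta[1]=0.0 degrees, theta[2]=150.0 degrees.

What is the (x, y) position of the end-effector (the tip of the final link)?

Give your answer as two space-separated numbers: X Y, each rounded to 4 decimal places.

joint[0] = (0.0000, 0.0000)  (base)
link 0: phi[0] = 80 = 80 deg
  cos(80 deg) = 0.1736, sin(80 deg) = 0.9848
  joint[1] = (0.0000, 0.0000) + 7.3 * (0.1736, 0.9848) = (0.0000 + 1.2676, 0.0000 + 7.1891) = (1.2676, 7.1891)
link 1: phi[1] = 80 + 0 = 80 deg
  cos(80 deg) = 0.1736, sin(80 deg) = 0.9848
  joint[2] = (1.2676, 7.1891) + 11.3 * (0.1736, 0.9848) = (1.2676 + 1.9622, 7.1891 + 11.1283) = (3.2299, 18.3174)
link 2: phi[2] = 80 + 0 + 150 = 230 deg
  cos(230 deg) = -0.6428, sin(230 deg) = -0.7660
  joint[3] = (3.2299, 18.3174) + 1.8 * (-0.6428, -0.7660) = (3.2299 + -1.1570, 18.3174 + -1.3789) = (2.0728, 16.9385)
End effector: (2.0728, 16.9385)

Answer: 2.0728 16.9385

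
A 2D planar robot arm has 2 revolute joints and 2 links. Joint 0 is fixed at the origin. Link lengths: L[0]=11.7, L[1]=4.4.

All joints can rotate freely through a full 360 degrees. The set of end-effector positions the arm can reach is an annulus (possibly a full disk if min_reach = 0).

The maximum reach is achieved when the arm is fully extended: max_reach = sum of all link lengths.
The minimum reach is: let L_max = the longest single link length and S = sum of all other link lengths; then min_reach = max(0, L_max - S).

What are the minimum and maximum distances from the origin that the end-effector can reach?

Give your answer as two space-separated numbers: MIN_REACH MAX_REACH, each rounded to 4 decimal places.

Link lengths: [11.7, 4.4]
max_reach = 11.7 + 4.4 = 16.1
L_max = max([11.7, 4.4]) = 11.7
S (sum of others) = 16.1 - 11.7 = 4.4
min_reach = max(0, 11.7 - 4.4) = max(0, 7.3) = 7.3

Answer: 7.3000 16.1000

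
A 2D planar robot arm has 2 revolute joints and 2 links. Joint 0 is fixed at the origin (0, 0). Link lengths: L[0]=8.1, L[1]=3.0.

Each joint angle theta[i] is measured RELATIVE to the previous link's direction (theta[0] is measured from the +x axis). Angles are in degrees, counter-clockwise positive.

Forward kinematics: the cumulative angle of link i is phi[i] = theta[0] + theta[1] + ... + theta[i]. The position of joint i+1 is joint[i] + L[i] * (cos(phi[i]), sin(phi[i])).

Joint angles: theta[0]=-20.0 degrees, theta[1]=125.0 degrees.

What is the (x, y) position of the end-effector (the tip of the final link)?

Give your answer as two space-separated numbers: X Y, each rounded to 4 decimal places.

joint[0] = (0.0000, 0.0000)  (base)
link 0: phi[0] = -20 = -20 deg
  cos(-20 deg) = 0.9397, sin(-20 deg) = -0.3420
  joint[1] = (0.0000, 0.0000) + 8.1 * (0.9397, -0.3420) = (0.0000 + 7.6115, 0.0000 + -2.7704) = (7.6115, -2.7704)
link 1: phi[1] = -20 + 125 = 105 deg
  cos(105 deg) = -0.2588, sin(105 deg) = 0.9659
  joint[2] = (7.6115, -2.7704) + 3 * (-0.2588, 0.9659) = (7.6115 + -0.7765, -2.7704 + 2.8978) = (6.8351, 0.1274)
End effector: (6.8351, 0.1274)

Answer: 6.8351 0.1274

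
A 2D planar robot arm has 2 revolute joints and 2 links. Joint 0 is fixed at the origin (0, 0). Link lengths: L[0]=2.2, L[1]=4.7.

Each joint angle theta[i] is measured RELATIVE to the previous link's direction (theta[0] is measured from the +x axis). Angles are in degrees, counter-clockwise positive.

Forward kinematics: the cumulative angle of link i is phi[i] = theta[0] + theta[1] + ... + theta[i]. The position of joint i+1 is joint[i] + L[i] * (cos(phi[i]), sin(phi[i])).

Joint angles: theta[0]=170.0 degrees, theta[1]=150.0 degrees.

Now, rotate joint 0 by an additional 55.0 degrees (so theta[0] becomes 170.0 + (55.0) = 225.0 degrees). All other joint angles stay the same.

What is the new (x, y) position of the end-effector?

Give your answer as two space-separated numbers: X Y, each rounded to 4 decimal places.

Answer: 2.9842 -0.3392

Derivation:
joint[0] = (0.0000, 0.0000)  (base)
link 0: phi[0] = 225 = 225 deg
  cos(225 deg) = -0.7071, sin(225 deg) = -0.7071
  joint[1] = (0.0000, 0.0000) + 2.2 * (-0.7071, -0.7071) = (0.0000 + -1.5556, 0.0000 + -1.5556) = (-1.5556, -1.5556)
link 1: phi[1] = 225 + 150 = 375 deg
  cos(375 deg) = 0.9659, sin(375 deg) = 0.2588
  joint[2] = (-1.5556, -1.5556) + 4.7 * (0.9659, 0.2588) = (-1.5556 + 4.5399, -1.5556 + 1.2164) = (2.9842, -0.3392)
End effector: (2.9842, -0.3392)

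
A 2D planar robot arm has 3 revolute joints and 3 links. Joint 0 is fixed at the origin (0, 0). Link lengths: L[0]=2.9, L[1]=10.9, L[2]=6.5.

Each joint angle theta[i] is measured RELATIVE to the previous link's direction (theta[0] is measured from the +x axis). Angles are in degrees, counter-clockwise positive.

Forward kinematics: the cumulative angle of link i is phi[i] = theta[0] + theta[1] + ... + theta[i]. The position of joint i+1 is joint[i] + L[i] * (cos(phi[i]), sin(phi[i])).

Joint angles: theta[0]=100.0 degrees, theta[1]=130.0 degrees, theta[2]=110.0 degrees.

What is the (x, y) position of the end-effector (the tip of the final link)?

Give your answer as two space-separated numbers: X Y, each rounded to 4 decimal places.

Answer: -1.4020 -7.7171

Derivation:
joint[0] = (0.0000, 0.0000)  (base)
link 0: phi[0] = 100 = 100 deg
  cos(100 deg) = -0.1736, sin(100 deg) = 0.9848
  joint[1] = (0.0000, 0.0000) + 2.9 * (-0.1736, 0.9848) = (0.0000 + -0.5036, 0.0000 + 2.8559) = (-0.5036, 2.8559)
link 1: phi[1] = 100 + 130 = 230 deg
  cos(230 deg) = -0.6428, sin(230 deg) = -0.7660
  joint[2] = (-0.5036, 2.8559) + 10.9 * (-0.6428, -0.7660) = (-0.5036 + -7.0064, 2.8559 + -8.3499) = (-7.5100, -5.4939)
link 2: phi[2] = 100 + 130 + 110 = 340 deg
  cos(340 deg) = 0.9397, sin(340 deg) = -0.3420
  joint[3] = (-7.5100, -5.4939) + 6.5 * (0.9397, -0.3420) = (-7.5100 + 6.1080, -5.4939 + -2.2231) = (-1.4020, -7.7171)
End effector: (-1.4020, -7.7171)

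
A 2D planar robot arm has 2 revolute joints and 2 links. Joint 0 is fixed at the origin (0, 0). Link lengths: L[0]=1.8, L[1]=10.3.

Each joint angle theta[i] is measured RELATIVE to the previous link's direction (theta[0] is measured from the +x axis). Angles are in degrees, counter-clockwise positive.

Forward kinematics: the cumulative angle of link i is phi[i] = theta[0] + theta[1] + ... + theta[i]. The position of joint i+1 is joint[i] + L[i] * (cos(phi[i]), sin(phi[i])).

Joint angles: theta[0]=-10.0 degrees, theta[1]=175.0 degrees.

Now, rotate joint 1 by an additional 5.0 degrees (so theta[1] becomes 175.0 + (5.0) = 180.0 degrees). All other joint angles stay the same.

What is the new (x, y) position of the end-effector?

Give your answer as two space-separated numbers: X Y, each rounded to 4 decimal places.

joint[0] = (0.0000, 0.0000)  (base)
link 0: phi[0] = -10 = -10 deg
  cos(-10 deg) = 0.9848, sin(-10 deg) = -0.1736
  joint[1] = (0.0000, 0.0000) + 1.8 * (0.9848, -0.1736) = (0.0000 + 1.7727, 0.0000 + -0.3126) = (1.7727, -0.3126)
link 1: phi[1] = -10 + 180 = 170 deg
  cos(170 deg) = -0.9848, sin(170 deg) = 0.1736
  joint[2] = (1.7727, -0.3126) + 10.3 * (-0.9848, 0.1736) = (1.7727 + -10.1435, -0.3126 + 1.7886) = (-8.3709, 1.4760)
End effector: (-8.3709, 1.4760)

Answer: -8.3709 1.4760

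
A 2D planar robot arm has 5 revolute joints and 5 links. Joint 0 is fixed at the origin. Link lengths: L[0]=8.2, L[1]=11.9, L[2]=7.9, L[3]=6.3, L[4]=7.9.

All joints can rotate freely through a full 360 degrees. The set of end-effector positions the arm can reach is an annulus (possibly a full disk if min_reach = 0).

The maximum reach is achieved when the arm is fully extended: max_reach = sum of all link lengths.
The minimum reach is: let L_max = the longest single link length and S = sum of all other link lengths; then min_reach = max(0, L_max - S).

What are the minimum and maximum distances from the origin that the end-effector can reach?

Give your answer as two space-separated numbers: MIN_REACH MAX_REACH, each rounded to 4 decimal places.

Link lengths: [8.2, 11.9, 7.9, 6.3, 7.9]
max_reach = 8.2 + 11.9 + 7.9 + 6.3 + 7.9 = 42.2
L_max = max([8.2, 11.9, 7.9, 6.3, 7.9]) = 11.9
S (sum of others) = 42.2 - 11.9 = 30.3
min_reach = max(0, 11.9 - 30.3) = max(0, -18.4) = 0

Answer: 0.0000 42.2000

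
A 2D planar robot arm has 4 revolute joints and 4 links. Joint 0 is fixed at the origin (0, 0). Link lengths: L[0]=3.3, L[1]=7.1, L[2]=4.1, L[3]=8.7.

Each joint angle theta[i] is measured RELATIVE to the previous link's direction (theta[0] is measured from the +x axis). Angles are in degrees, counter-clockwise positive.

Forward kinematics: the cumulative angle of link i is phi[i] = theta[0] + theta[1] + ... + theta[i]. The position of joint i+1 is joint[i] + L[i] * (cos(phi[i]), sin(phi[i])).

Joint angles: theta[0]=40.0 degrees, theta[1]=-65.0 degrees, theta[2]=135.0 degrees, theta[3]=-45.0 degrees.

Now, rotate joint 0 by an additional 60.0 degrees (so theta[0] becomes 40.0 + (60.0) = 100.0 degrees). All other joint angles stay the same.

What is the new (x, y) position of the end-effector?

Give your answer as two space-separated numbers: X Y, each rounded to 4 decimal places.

Answer: -3.7849 15.1608

Derivation:
joint[0] = (0.0000, 0.0000)  (base)
link 0: phi[0] = 100 = 100 deg
  cos(100 deg) = -0.1736, sin(100 deg) = 0.9848
  joint[1] = (0.0000, 0.0000) + 3.3 * (-0.1736, 0.9848) = (0.0000 + -0.5730, 0.0000 + 3.2499) = (-0.5730, 3.2499)
link 1: phi[1] = 100 + -65 = 35 deg
  cos(35 deg) = 0.8192, sin(35 deg) = 0.5736
  joint[2] = (-0.5730, 3.2499) + 7.1 * (0.8192, 0.5736) = (-0.5730 + 5.8160, 3.2499 + 4.0724) = (5.2429, 7.3223)
link 2: phi[2] = 100 + -65 + 135 = 170 deg
  cos(170 deg) = -0.9848, sin(170 deg) = 0.1736
  joint[3] = (5.2429, 7.3223) + 4.1 * (-0.9848, 0.1736) = (5.2429 + -4.0377, 7.3223 + 0.7120) = (1.2052, 8.0342)
link 3: phi[3] = 100 + -65 + 135 + -45 = 125 deg
  cos(125 deg) = -0.5736, sin(125 deg) = 0.8192
  joint[4] = (1.2052, 8.0342) + 8.7 * (-0.5736, 0.8192) = (1.2052 + -4.9901, 8.0342 + 7.1266) = (-3.7849, 15.1608)
End effector: (-3.7849, 15.1608)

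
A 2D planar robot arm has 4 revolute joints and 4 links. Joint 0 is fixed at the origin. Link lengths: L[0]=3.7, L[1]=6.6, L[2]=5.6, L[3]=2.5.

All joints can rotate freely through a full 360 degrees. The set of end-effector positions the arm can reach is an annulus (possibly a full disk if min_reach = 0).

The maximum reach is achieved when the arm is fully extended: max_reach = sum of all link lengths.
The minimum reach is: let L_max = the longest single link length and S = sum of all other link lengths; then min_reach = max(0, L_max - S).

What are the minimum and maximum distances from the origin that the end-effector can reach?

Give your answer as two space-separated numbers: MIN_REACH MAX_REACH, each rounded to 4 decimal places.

Link lengths: [3.7, 6.6, 5.6, 2.5]
max_reach = 3.7 + 6.6 + 5.6 + 2.5 = 18.4
L_max = max([3.7, 6.6, 5.6, 2.5]) = 6.6
S (sum of others) = 18.4 - 6.6 = 11.8
min_reach = max(0, 6.6 - 11.8) = max(0, -5.2) = 0

Answer: 0.0000 18.4000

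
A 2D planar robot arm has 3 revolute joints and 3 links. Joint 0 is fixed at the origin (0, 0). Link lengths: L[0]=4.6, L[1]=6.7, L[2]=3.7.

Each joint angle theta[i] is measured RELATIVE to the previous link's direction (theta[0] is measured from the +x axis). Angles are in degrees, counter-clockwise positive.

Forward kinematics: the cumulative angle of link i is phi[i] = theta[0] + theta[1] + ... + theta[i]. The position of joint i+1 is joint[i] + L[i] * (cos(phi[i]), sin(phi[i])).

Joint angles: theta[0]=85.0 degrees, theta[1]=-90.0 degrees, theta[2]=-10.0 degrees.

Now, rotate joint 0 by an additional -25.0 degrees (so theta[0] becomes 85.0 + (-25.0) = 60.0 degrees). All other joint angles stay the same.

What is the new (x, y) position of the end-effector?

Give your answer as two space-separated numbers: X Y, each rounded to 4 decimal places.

joint[0] = (0.0000, 0.0000)  (base)
link 0: phi[0] = 60 = 60 deg
  cos(60 deg) = 0.5000, sin(60 deg) = 0.8660
  joint[1] = (0.0000, 0.0000) + 4.6 * (0.5000, 0.8660) = (0.0000 + 2.3000, 0.0000 + 3.9837) = (2.3000, 3.9837)
link 1: phi[1] = 60 + -90 = -30 deg
  cos(-30 deg) = 0.8660, sin(-30 deg) = -0.5000
  joint[2] = (2.3000, 3.9837) + 6.7 * (0.8660, -0.5000) = (2.3000 + 5.8024, 3.9837 + -3.3500) = (8.1024, 0.6337)
link 2: phi[2] = 60 + -90 + -10 = -40 deg
  cos(-40 deg) = 0.7660, sin(-40 deg) = -0.6428
  joint[3] = (8.1024, 0.6337) + 3.7 * (0.7660, -0.6428) = (8.1024 + 2.8344, 0.6337 + -2.3783) = (10.9367, -1.7446)
End effector: (10.9367, -1.7446)

Answer: 10.9367 -1.7446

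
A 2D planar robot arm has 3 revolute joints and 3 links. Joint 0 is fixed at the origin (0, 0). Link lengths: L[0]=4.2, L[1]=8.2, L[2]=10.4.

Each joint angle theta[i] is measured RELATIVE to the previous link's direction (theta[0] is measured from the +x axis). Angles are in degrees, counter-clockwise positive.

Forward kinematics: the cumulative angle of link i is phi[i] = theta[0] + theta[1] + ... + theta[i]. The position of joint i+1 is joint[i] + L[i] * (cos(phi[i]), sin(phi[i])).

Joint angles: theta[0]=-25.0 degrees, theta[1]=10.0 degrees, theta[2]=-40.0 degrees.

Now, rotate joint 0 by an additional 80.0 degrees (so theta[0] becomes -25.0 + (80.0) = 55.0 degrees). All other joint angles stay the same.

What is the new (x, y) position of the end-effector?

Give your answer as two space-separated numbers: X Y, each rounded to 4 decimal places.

Answer: 15.3001 15.2674

Derivation:
joint[0] = (0.0000, 0.0000)  (base)
link 0: phi[0] = 55 = 55 deg
  cos(55 deg) = 0.5736, sin(55 deg) = 0.8192
  joint[1] = (0.0000, 0.0000) + 4.2 * (0.5736, 0.8192) = (0.0000 + 2.4090, 0.0000 + 3.4404) = (2.4090, 3.4404)
link 1: phi[1] = 55 + 10 = 65 deg
  cos(65 deg) = 0.4226, sin(65 deg) = 0.9063
  joint[2] = (2.4090, 3.4404) + 8.2 * (0.4226, 0.9063) = (2.4090 + 3.4655, 3.4404 + 7.4317) = (5.8745, 10.8722)
link 2: phi[2] = 55 + 10 + -40 = 25 deg
  cos(25 deg) = 0.9063, sin(25 deg) = 0.4226
  joint[3] = (5.8745, 10.8722) + 10.4 * (0.9063, 0.4226) = (5.8745 + 9.4256, 10.8722 + 4.3952) = (15.3001, 15.2674)
End effector: (15.3001, 15.2674)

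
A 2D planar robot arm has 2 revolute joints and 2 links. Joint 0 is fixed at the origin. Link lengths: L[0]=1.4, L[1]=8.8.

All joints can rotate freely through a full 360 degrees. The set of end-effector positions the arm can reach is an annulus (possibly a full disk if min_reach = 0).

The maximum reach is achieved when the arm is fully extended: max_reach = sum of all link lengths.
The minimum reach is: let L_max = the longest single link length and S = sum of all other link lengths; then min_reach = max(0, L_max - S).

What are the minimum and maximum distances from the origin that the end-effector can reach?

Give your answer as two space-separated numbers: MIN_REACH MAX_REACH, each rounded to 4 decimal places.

Answer: 7.4000 10.2000

Derivation:
Link lengths: [1.4, 8.8]
max_reach = 1.4 + 8.8 = 10.2
L_max = max([1.4, 8.8]) = 8.8
S (sum of others) = 10.2 - 8.8 = 1.4
min_reach = max(0, 8.8 - 1.4) = max(0, 7.4) = 7.4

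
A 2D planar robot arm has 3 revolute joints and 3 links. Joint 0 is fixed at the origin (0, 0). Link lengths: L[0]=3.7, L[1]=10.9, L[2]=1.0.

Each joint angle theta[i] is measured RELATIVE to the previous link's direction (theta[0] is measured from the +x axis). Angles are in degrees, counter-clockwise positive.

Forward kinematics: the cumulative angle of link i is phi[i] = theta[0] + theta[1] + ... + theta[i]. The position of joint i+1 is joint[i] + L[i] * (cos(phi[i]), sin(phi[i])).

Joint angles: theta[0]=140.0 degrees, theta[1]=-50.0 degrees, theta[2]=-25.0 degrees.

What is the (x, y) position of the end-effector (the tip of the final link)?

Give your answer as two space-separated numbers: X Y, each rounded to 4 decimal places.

Answer: -2.4117 14.1846

Derivation:
joint[0] = (0.0000, 0.0000)  (base)
link 0: phi[0] = 140 = 140 deg
  cos(140 deg) = -0.7660, sin(140 deg) = 0.6428
  joint[1] = (0.0000, 0.0000) + 3.7 * (-0.7660, 0.6428) = (0.0000 + -2.8344, 0.0000 + 2.3783) = (-2.8344, 2.3783)
link 1: phi[1] = 140 + -50 = 90 deg
  cos(90 deg) = 0.0000, sin(90 deg) = 1.0000
  joint[2] = (-2.8344, 2.3783) + 10.9 * (0.0000, 1.0000) = (-2.8344 + 0.0000, 2.3783 + 10.9000) = (-2.8344, 13.2783)
link 2: phi[2] = 140 + -50 + -25 = 65 deg
  cos(65 deg) = 0.4226, sin(65 deg) = 0.9063
  joint[3] = (-2.8344, 13.2783) + 1 * (0.4226, 0.9063) = (-2.8344 + 0.4226, 13.2783 + 0.9063) = (-2.4117, 14.1846)
End effector: (-2.4117, 14.1846)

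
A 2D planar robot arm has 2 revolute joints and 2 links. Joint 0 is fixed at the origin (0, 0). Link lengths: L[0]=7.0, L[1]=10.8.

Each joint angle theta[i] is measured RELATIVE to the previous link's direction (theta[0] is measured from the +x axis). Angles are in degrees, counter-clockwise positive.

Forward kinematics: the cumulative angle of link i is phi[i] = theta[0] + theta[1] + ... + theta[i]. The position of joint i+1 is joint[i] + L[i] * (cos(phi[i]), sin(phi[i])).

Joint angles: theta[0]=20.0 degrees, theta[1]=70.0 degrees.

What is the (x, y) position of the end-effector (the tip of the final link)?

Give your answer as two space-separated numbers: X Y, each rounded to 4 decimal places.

joint[0] = (0.0000, 0.0000)  (base)
link 0: phi[0] = 20 = 20 deg
  cos(20 deg) = 0.9397, sin(20 deg) = 0.3420
  joint[1] = (0.0000, 0.0000) + 7 * (0.9397, 0.3420) = (0.0000 + 6.5778, 0.0000 + 2.3941) = (6.5778, 2.3941)
link 1: phi[1] = 20 + 70 = 90 deg
  cos(90 deg) = 0.0000, sin(90 deg) = 1.0000
  joint[2] = (6.5778, 2.3941) + 10.8 * (0.0000, 1.0000) = (6.5778 + 0.0000, 2.3941 + 10.8000) = (6.5778, 13.1941)
End effector: (6.5778, 13.1941)

Answer: 6.5778 13.1941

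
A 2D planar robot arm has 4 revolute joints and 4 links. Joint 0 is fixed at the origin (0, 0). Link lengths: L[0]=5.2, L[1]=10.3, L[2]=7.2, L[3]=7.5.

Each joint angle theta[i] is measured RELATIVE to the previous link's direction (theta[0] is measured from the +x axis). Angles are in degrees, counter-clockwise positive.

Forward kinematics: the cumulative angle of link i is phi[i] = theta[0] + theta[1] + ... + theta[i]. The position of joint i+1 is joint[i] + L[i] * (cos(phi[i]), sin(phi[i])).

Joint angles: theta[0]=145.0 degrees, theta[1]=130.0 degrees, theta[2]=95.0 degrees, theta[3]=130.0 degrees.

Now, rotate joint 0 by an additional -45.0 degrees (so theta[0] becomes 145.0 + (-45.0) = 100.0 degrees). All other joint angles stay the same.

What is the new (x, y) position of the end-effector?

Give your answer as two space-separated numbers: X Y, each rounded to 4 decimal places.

joint[0] = (0.0000, 0.0000)  (base)
link 0: phi[0] = 100 = 100 deg
  cos(100 deg) = -0.1736, sin(100 deg) = 0.9848
  joint[1] = (0.0000, 0.0000) + 5.2 * (-0.1736, 0.9848) = (0.0000 + -0.9030, 0.0000 + 5.1210) = (-0.9030, 5.1210)
link 1: phi[1] = 100 + 130 = 230 deg
  cos(230 deg) = -0.6428, sin(230 deg) = -0.7660
  joint[2] = (-0.9030, 5.1210) + 10.3 * (-0.6428, -0.7660) = (-0.9030 + -6.6207, 5.1210 + -7.8903) = (-7.5237, -2.7693)
link 2: phi[2] = 100 + 130 + 95 = 325 deg
  cos(325 deg) = 0.8192, sin(325 deg) = -0.5736
  joint[3] = (-7.5237, -2.7693) + 7.2 * (0.8192, -0.5736) = (-7.5237 + 5.8979, -2.7693 + -4.1298) = (-1.6258, -6.8990)
link 3: phi[3] = 100 + 130 + 95 + 130 = 455 deg
  cos(455 deg) = -0.0872, sin(455 deg) = 0.9962
  joint[4] = (-1.6258, -6.8990) + 7.5 * (-0.0872, 0.9962) = (-1.6258 + -0.6537, -6.8990 + 7.4715) = (-2.2795, 0.5725)
End effector: (-2.2795, 0.5725)

Answer: -2.2795 0.5725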